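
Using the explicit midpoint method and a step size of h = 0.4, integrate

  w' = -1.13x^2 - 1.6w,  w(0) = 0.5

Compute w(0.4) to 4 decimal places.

0.2643

Midpoint: k1 = f(x_n, w_n); k2 = f(x_n + h/2, w_n + (h/2)·k1); w_{n+1} = w_n + h·k2.
x=0.000000, w=0.500000:
  k1 = f(0.000000, 0.500000) = -0.800000
  k2 = f(0.200000, 0.340000) = -0.589200
  w ← 0.500000 + 0.4·(-0.589200) = 0.264320
w(0.4) ≈ 0.2643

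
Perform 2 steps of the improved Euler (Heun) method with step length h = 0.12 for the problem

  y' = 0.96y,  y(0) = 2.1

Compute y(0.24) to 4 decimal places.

Heun: k1 = f(s_n, y_n); k2 = f(s_n + h, y_n + h·k1); y_{n+1} = y_n + (h/2)·(k1 + k2).
s=0.000000, y=2.100000:
  k1 = f(0.000000, 2.100000) = 2.016000
  k2 = f(0.120000, 2.341920) = 2.248243
  y ← 2.100000 + (0.12/2)·(2.016000 + 2.248243) = 2.355855
s=0.120000, y=2.355855:
  k1 = f(0.120000, 2.355855) = 2.261620
  k2 = f(0.240000, 2.627249) = 2.522159
  y ← 2.355855 + (0.12/2)·(2.261620 + 2.522159) = 2.642881
y(0.24) ≈ 2.6429

2.6429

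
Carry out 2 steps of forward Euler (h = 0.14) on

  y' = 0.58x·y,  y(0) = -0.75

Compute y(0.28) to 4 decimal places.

Euler: y_{n+1} = y_n + h·f(x_n, y_n).
x=0.000000, y=-0.750000: f=0.000000 → y ← -0.750000 + 0.14·0.000000 = -0.750000
x=0.140000, y=-0.750000: f=-0.060900 → y ← -0.750000 + 0.14·(-0.060900) = -0.758526
y(0.28) ≈ -0.7585

-0.7585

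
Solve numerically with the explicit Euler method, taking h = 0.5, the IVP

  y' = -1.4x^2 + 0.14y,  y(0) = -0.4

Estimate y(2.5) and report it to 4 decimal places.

Euler: y_{n+1} = y_n + h·f(x_n, y_n).
x=0.000000, y=-0.400000: f=-0.056000 → y ← -0.400000 + 0.5·(-0.056000) = -0.428000
x=0.500000, y=-0.428000: f=-0.409920 → y ← -0.428000 + 0.5·(-0.409920) = -0.632960
x=1.000000, y=-0.632960: f=-1.488614 → y ← -0.632960 + 0.5·(-1.488614) = -1.377267
x=1.500000, y=-1.377267: f=-3.342817 → y ← -1.377267 + 0.5·(-3.342817) = -3.048676
x=2.000000, y=-3.048676: f=-6.026815 → y ← -3.048676 + 0.5·(-6.026815) = -6.062083
y(2.5) ≈ -6.0621

-6.0621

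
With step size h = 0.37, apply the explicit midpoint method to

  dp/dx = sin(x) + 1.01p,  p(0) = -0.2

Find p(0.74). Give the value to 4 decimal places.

Midpoint: k1 = f(x_n, p_n); k2 = f(x_n + h/2, p_n + (h/2)·k1); p_{n+1} = p_n + h·k2.
x=0.000000, p=-0.200000:
  k1 = f(0.000000, -0.200000) = -0.202000
  k2 = f(0.185000, -0.237370) = -0.055797
  p ← -0.200000 + 0.37·(-0.055797) = -0.220645
x=0.370000, p=-0.220645:
  k1 = f(0.370000, -0.220645) = 0.138764
  k2 = f(0.555000, -0.194974) = 0.330020
  p ← -0.220645 + 0.37·0.330020 = -0.098538
p(0.74) ≈ -0.0985

-0.0985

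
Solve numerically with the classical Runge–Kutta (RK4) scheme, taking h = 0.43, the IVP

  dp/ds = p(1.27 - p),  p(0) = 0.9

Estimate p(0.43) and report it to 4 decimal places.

RK4: k1 = f(s_n, p_n); k2 = f(s_n + h/2, p_n + (h/2)·k1); k3 = f(s_n + h/2, p_n + (h/2)·k2); k4 = f(s_n + h, p_n + h·k3); p_{n+1} = p_n + (h/6)·(k1 + 2k2 + 2k3 + k4).
s=0.000000, p=0.900000:
  k1 = f(0.000000, 0.900000) = 0.333000
  k2 = f(0.215000, 0.971595) = 0.289929
  k3 = f(0.215000, 0.962335) = 0.296077
  k4 = f(0.430000, 1.027313) = 0.249315
  p ← 0.900000 + (0.43/6)·(k1 + 2k2 + 2k3 + k4) = 1.025727
p(0.43) ≈ 1.0257

1.0257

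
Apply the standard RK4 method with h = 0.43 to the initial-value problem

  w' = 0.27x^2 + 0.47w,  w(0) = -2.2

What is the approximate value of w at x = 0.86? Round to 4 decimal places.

-3.2323

RK4: k1 = f(x_n, w_n); k2 = f(x_n + h/2, w_n + (h/2)·k1); k3 = f(x_n + h/2, w_n + (h/2)·k2); k4 = f(x_n + h, w_n + h·k3); w_{n+1} = w_n + (h/6)·(k1 + 2k2 + 2k3 + k4).
x=0.000000, w=-2.200000:
  k1 = f(0.000000, -2.200000) = -1.034000
  k2 = f(0.215000, -2.422310) = -1.126005
  k3 = f(0.215000, -2.442091) = -1.135302
  k4 = f(0.430000, -2.688180) = -1.213522
  w ← -2.200000 + (0.43/6)·(k1 + 2k2 + 2k3 + k4) = -2.685193
x=0.430000, w=-2.685193:
  k1 = f(0.430000, -2.685193) = -1.212118
  k2 = f(0.645000, -2.945798) = -1.272198
  k3 = f(0.645000, -2.958716) = -1.278270
  k4 = f(0.860000, -3.234849) = -1.320687
  w ← -2.685193 + (0.43/6)·(k1 + 2k2 + 2k3 + k4) = -3.232278
w(0.86) ≈ -3.2323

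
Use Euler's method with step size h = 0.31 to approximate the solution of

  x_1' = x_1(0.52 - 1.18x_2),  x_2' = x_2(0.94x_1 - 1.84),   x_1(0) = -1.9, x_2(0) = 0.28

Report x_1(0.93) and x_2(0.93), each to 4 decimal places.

Euler on (x_1,x_2): x_1_{n+1} = x_1_n + h·x_1', x_2_{n+1} = x_2_n + h·x_2'.
0.000000: (-1.900000, 0.280000); f=(-0.360240, -1.015280) → (-2.011674, -0.034737)
0.310000: (-2.011674, -0.034737); f=(-1.128528, 0.129602) → (-2.361518, 0.005440)
0.620000: (-2.361518, 0.005440); f=(-1.212831, -0.022085) → (-2.737496, -0.001406)
(x_1(0.93), x_2(0.93)) ≈ (-2.7375, -0.0014)

-2.7375, -0.0014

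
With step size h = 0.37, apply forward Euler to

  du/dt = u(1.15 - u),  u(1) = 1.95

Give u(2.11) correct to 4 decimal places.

Euler: u_{n+1} = u_n + h·f(t_n, u_n).
t=1.000000, u=1.950000: f=-1.560000 → u ← 1.950000 + 0.37·(-1.560000) = 1.372800
t=1.370000, u=1.372800: f=-0.305860 → u ← 1.372800 + 0.37·(-0.305860) = 1.259632
t=1.740000, u=1.259632: f=-0.138096 → u ← 1.259632 + 0.37·(-0.138096) = 1.208536
u(2.11) ≈ 1.2085

1.2085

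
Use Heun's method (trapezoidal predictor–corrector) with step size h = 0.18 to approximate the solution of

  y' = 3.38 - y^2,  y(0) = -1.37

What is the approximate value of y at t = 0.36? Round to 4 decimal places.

-0.5633

Heun: k1 = f(t_n, y_n); k2 = f(t_n + h, y_n + h·k1); y_{n+1} = y_n + (h/2)·(k1 + k2).
t=0.000000, y=-1.370000:
  k1 = f(0.000000, -1.370000) = 1.503100
  k2 = f(0.180000, -1.099442) = 2.171227
  y ← -1.370000 + (0.18/2)·(1.503100 + 2.171227) = -1.039311
t=0.180000, y=-1.039311:
  k1 = f(0.180000, -1.039311) = 2.299834
  k2 = f(0.360000, -0.625340) = 2.988949
  y ← -1.039311 + (0.18/2)·(2.299834 + 2.988949) = -0.563320
y(0.36) ≈ -0.5633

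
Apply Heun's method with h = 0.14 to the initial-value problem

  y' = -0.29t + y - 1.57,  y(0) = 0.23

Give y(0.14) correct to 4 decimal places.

0.0264

Heun: k1 = f(t_n, y_n); k2 = f(t_n + h, y_n + h·k1); y_{n+1} = y_n + (h/2)·(k1 + k2).
t=0.000000, y=0.230000:
  k1 = f(0.000000, 0.230000) = -1.340000
  k2 = f(0.140000, 0.042400) = -1.568200
  y ← 0.230000 + (0.14/2)·(-1.340000 + (-1.568200)) = 0.026426
y(0.14) ≈ 0.0264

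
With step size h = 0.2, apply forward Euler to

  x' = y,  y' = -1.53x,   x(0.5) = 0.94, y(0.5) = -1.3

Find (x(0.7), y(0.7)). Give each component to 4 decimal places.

0.6800, -1.5876

Euler on (x,y): x_{n+1} = x_n + h·x', y_{n+1} = y_n + h·y'.
0.500000: (0.940000, -1.300000); f=(-1.300000, -1.438200) → (0.680000, -1.587640)
(x(0.7), y(0.7)) ≈ (0.6800, -1.5876)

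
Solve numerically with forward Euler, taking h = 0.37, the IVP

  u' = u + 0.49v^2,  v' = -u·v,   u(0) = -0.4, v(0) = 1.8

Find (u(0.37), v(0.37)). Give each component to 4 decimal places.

Euler on (u,v): u_{n+1} = u_n + h·u', v_{n+1} = v_n + h·v'.
0.000000: (-0.400000, 1.800000); f=(1.187600, 0.720000) → (0.039412, 2.066400)
(u(0.37), v(0.37)) ≈ (0.0394, 2.0664)

0.0394, 2.0664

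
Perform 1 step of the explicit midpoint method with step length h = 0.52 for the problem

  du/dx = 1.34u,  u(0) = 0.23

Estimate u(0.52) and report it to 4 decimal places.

Midpoint: k1 = f(x_n, u_n); k2 = f(x_n + h/2, u_n + (h/2)·k1); u_{n+1} = u_n + h·k2.
x=0.000000, u=0.230000:
  k1 = f(0.000000, 0.230000) = 0.308200
  k2 = f(0.260000, 0.310132) = 0.415577
  u ← 0.230000 + 0.52·0.415577 = 0.446100
u(0.52) ≈ 0.4461

0.4461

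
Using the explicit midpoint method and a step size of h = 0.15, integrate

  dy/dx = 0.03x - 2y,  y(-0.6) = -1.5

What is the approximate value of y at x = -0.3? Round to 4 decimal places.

-0.8354

Midpoint: k1 = f(x_n, y_n); k2 = f(x_n + h/2, y_n + (h/2)·k1); y_{n+1} = y_n + h·k2.
x=-0.600000, y=-1.500000:
  k1 = f(-0.600000, -1.500000) = 2.982000
  k2 = f(-0.525000, -1.276350) = 2.536950
  y ← -1.500000 + 0.15·2.536950 = -1.119457
x=-0.450000, y=-1.119457:
  k1 = f(-0.450000, -1.119457) = 2.225415
  k2 = f(-0.375000, -0.952551) = 1.893853
  y ← -1.119457 + 0.15·1.893853 = -0.835380
y(-0.3) ≈ -0.8354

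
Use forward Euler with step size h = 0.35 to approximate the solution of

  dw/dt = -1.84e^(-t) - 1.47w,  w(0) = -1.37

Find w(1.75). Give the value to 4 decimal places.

-0.4683

Euler: w_{n+1} = w_n + h·f(t_n, w_n).
t=0.000000, w=-1.370000: f=0.173900 → w ← -1.370000 + 0.35·0.173900 = -1.309135
t=0.350000, w=-1.309135: f=0.627802 → w ← -1.309135 + 0.35·0.627802 = -1.089404
t=0.700000, w=-1.089404: f=0.687707 → w ← -1.089404 + 0.35·0.687707 = -0.848707
t=1.050000, w=-0.848707: f=0.603713 → w ← -0.848707 + 0.35·0.603713 = -0.637407
t=1.400000, w=-0.637407: f=0.483250 → w ← -0.637407 + 0.35·0.483250 = -0.468270
w(1.75) ≈ -0.4683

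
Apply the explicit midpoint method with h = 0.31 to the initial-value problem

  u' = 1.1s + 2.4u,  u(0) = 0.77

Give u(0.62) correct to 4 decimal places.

Midpoint: k1 = f(s_n, u_n); k2 = f(s_n + h/2, u_n + (h/2)·k1); u_{n+1} = u_n + h·k2.
s=0.000000, u=0.770000:
  k1 = f(0.000000, 0.770000) = 1.848000
  k2 = f(0.155000, 1.056440) = 2.705956
  u ← 0.770000 + 0.31·2.705956 = 1.608846
s=0.310000, u=1.608846:
  k1 = f(0.310000, 1.608846) = 4.202231
  k2 = f(0.465000, 2.260192) = 5.935961
  u ← 1.608846 + 0.31·5.935961 = 3.448994
u(0.62) ≈ 3.4490

3.4490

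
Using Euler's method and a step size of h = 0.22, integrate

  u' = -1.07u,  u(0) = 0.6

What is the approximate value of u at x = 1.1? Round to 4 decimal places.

0.1568

Euler: u_{n+1} = u_n + h·f(x_n, u_n).
x=0.000000, u=0.600000: f=-0.642000 → u ← 0.600000 + 0.22·(-0.642000) = 0.458760
x=0.220000, u=0.458760: f=-0.490873 → u ← 0.458760 + 0.22·(-0.490873) = 0.350768
x=0.440000, u=0.350768: f=-0.375322 → u ← 0.350768 + 0.22·(-0.375322) = 0.268197
x=0.660000, u=0.268197: f=-0.286971 → u ← 0.268197 + 0.22·(-0.286971) = 0.205064
x=0.880000, u=0.205064: f=-0.219418 → u ← 0.205064 + 0.22·(-0.219418) = 0.156792
u(1.1) ≈ 0.1568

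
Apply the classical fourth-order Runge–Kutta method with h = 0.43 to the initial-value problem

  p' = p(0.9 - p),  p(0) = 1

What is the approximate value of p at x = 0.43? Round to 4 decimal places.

0.9656

RK4: k1 = f(x_n, p_n); k2 = f(x_n + h/2, p_n + (h/2)·k1); k3 = f(x_n + h/2, p_n + (h/2)·k2); k4 = f(x_n + h, p_n + h·k3); p_{n+1} = p_n + (h/6)·(k1 + 2k2 + 2k3 + k4).
x=0.000000, p=1.000000:
  k1 = f(0.000000, 1.000000) = -0.100000
  k2 = f(0.215000, 0.978500) = -0.076812
  k3 = f(0.215000, 0.983485) = -0.082107
  k4 = f(0.430000, 0.964694) = -0.062410
  p ← 1.000000 + (0.43/6)·(k1 + 2k2 + 2k3 + k4) = 0.965582
p(0.43) ≈ 0.9656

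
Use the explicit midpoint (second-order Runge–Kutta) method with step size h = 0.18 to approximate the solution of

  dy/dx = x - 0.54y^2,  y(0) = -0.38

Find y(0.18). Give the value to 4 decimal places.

-0.3784

Midpoint: k1 = f(x_n, y_n); k2 = f(x_n + h/2, y_n + (h/2)·k1); y_{n+1} = y_n + h·k2.
x=0.000000, y=-0.380000:
  k1 = f(0.000000, -0.380000) = -0.077976
  k2 = f(0.090000, -0.387018) = 0.009117
  y ← -0.380000 + 0.18·0.009117 = -0.378359
y(0.18) ≈ -0.3784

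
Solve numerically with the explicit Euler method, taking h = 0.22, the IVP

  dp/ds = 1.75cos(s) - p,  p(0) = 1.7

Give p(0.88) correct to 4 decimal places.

1.6164

Euler: p_{n+1} = p_n + h·f(s_n, p_n).
s=0.000000, p=1.700000: f=0.050000 → p ← 1.700000 + 0.22·0.050000 = 1.711000
s=0.220000, p=1.711000: f=-0.003179 → p ← 1.711000 + 0.22·(-0.003179) = 1.710301
s=0.440000, p=1.710301: f=-0.126985 → p ← 1.710301 + 0.22·(-0.126985) = 1.682364
s=0.660000, p=1.682364: f=-0.299877 → p ← 1.682364 + 0.22·(-0.299877) = 1.616391
p(0.88) ≈ 1.6164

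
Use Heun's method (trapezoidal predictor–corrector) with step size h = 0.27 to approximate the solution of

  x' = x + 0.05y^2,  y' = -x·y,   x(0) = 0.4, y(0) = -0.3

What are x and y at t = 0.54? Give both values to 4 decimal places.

Heun on (x,y): k1 = f(t_n, state_n); k2 = f(t_n + h, state_n + h·k1); state_{n+1} = state_n + (h/2)·(k1 + k2).
0.000000: (0.400000, -0.300000)
  k1 = (0.404500, 0.120000)
  predictor → (0.509215, -0.267600)
  k2 = (0.512795, 0.136266)
  → (0.523835, -0.265404)
0.270000: (0.523835, -0.265404)
  k1 = (0.527357, 0.139028)
  predictor → (0.666221, -0.227867)
  k2 = (0.668817, 0.151810)
  → (0.685318, -0.226141)
(x(0.54), y(0.54)) ≈ (0.6853, -0.2261)

0.6853, -0.2261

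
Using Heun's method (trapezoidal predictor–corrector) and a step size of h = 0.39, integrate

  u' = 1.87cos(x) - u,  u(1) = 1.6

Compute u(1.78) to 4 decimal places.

0.8448

Heun: k1 = f(x_n, u_n); k2 = f(x_n + h, u_n + h·k1); u_{n+1} = u_n + (h/2)·(k1 + k2).
x=1.000000, u=1.600000:
  k1 = f(1.000000, 1.600000) = -0.589635
  k2 = f(1.390000, 1.370042) = -1.033792
  u ← 1.600000 + (0.39/2)·(-0.589635 + (-1.033792)) = 1.283432
x=1.390000, u=1.283432:
  k1 = f(1.390000, 1.283432) = -0.947181
  k2 = f(1.780000, 0.914031) = -1.302394
  u ← 1.283432 + (0.39/2)·(-0.947181 + (-1.302394)) = 0.844764
u(1.78) ≈ 0.8448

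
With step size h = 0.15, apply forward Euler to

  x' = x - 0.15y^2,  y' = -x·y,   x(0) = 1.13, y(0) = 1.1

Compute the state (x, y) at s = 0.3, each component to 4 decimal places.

Euler on (x,y): x_{n+1} = x_n + h·x', y_{n+1} = y_n + h·y'.
0.000000: (1.130000, 1.100000); f=(0.948500, -1.243000) → (1.272275, 0.913550)
0.150000: (1.272275, 0.913550); f=(1.147089, -1.162287) → (1.444338, 0.739207)
(x(0.3), y(0.3)) ≈ (1.4443, 0.7392)

1.4443, 0.7392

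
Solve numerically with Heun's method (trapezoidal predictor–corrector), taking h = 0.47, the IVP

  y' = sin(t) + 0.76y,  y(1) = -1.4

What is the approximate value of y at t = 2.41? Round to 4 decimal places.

Heun: k1 = f(t_n, y_n); k2 = f(t_n + h, y_n + h·k1); y_{n+1} = y_n + (h/2)·(k1 + k2).
t=1.000000, y=-1.400000:
  k1 = f(1.000000, -1.400000) = -0.222529
  k2 = f(1.470000, -1.504589) = -0.148563
  y ← -1.400000 + (0.47/2)·(-0.222529 + (-0.148563)) = -1.487207
t=1.470000, y=-1.487207:
  k1 = f(1.470000, -1.487207) = -0.135353
  k2 = f(1.940000, -1.550822) = -0.246010
  y ← -1.487207 + (0.47/2)·(-0.135353 + (-0.246010)) = -1.576827
t=1.940000, y=-1.576827:
  k1 = f(1.940000, -1.576827) = -0.265773
  k2 = f(2.410000, -1.701740) = -0.625267
  y ← -1.576827 + (0.47/2)·(-0.265773 + (-0.625267)) = -1.786221
y(2.41) ≈ -1.7862

-1.7862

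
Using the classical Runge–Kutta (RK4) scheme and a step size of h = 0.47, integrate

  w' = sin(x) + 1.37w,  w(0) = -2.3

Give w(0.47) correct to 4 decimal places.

RK4: k1 = f(x_n, w_n); k2 = f(x_n + h/2, w_n + (h/2)·k1); k3 = f(x_n + h/2, w_n + (h/2)·k2); k4 = f(x_n + h, w_n + h·k3); w_{n+1} = w_n + (h/6)·(k1 + 2k2 + 2k3 + k4).
x=0.000000, w=-2.300000:
  k1 = f(0.000000, -2.300000) = -3.151000
  k2 = f(0.235000, -3.040485) = -3.932621
  k3 = f(0.235000, -3.224166) = -4.184264
  k4 = f(0.470000, -4.266604) = -5.392362
  w ← -2.300000 + (0.47/6)·(k1 + 2k2 + 2k3 + k4) = -4.240875
w(0.47) ≈ -4.2409

-4.2409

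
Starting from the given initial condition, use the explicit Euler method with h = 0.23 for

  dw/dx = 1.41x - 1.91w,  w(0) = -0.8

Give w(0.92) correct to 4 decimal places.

0.2518

Euler: w_{n+1} = w_n + h·f(x_n, w_n).
x=0.000000, w=-0.800000: f=1.528000 → w ← -0.800000 + 0.23·1.528000 = -0.448560
x=0.230000, w=-0.448560: f=1.181050 → w ← -0.448560 + 0.23·1.181050 = -0.176919
x=0.460000, w=-0.176919: f=0.986515 → w ← -0.176919 + 0.23·0.986515 = 0.049980
x=0.690000, w=0.049980: f=0.877439 → w ← 0.049980 + 0.23·0.877439 = 0.251791
w(0.92) ≈ 0.2518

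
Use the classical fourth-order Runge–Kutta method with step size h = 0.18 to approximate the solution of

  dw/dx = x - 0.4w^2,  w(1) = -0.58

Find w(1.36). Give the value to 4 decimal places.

RK4: k1 = f(x_n, w_n); k2 = f(x_n + h/2, w_n + (h/2)·k1); k3 = f(x_n + h/2, w_n + (h/2)·k2); k4 = f(x_n + h, w_n + h·k3); w_{n+1} = w_n + (h/6)·(k1 + 2k2 + 2k3 + k4).
x=1.000000, w=-0.580000:
  k1 = f(1.000000, -0.580000) = 0.865440
  k2 = f(1.090000, -0.502110) = 0.989154
  k3 = f(1.090000, -0.490976) = 0.993577
  k4 = f(1.180000, -0.401156) = 1.115629
  w ← -0.580000 + (0.18/6)·(k1 + 2k2 + 2k3 + k4) = -0.401604
x=1.180000, w=-0.401604:
  k1 = f(1.180000, -0.401604) = 1.115486
  k2 = f(1.270000, -0.301210) = 1.233709
  k3 = f(1.270000, -0.290570) = 1.236228
  k4 = f(1.360000, -0.179083) = 1.347172
  w ← -0.401604 + (0.18/6)·(k1 + 2k2 + 2k3 + k4) = -0.179528
w(1.36) ≈ -0.1795

-0.1795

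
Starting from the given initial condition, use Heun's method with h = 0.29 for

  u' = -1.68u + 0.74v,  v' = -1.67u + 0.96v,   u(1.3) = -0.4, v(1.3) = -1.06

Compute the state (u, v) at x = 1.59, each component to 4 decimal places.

Heun on (u,v): k1 = f(x_n, state_n); k2 = f(x_n + h, state_n + h·k1); state_{n+1} = state_n + (h/2)·(k1 + k2).
1.300000: (-0.400000, -1.060000)
  k1 = (-0.112400, -0.349600)
  predictor → (-0.432596, -1.161384)
  k2 = (-0.132663, -0.392493)
  → (-0.435534, -1.167604)
(u(1.59), v(1.59)) ≈ (-0.4355, -1.1676)

-0.4355, -1.1676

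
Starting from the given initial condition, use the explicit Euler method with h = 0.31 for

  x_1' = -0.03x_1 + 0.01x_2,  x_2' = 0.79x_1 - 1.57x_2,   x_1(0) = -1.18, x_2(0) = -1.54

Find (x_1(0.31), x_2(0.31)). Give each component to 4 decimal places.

Euler on (x_1,x_2): x_1_{n+1} = x_1_n + h·x_1', x_2_{n+1} = x_2_n + h·x_2'.
0.000000: (-1.180000, -1.540000); f=(0.020000, 1.485600) → (-1.173800, -1.079464)
(x_1(0.31), x_2(0.31)) ≈ (-1.1738, -1.0795)

-1.1738, -1.0795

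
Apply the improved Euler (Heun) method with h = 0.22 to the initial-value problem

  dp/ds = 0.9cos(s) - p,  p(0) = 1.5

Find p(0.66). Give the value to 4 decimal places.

Heun: k1 = f(s_n, p_n); k2 = f(s_n + h, p_n + h·k1); p_{n+1} = p_n + (h/2)·(k1 + k2).
s=0.000000, p=1.500000:
  k1 = f(0.000000, 1.500000) = -0.600000
  k2 = f(0.220000, 1.368000) = -0.489692
  p ← 1.500000 + (0.22/2)·(-0.600000 + (-0.489692)) = 1.380134
s=0.220000, p=1.380134:
  k1 = f(0.220000, 1.380134) = -0.501826
  k2 = f(0.440000, 1.269732) = -0.455456
  p ← 1.380134 + (0.22/2)·(-0.501826 + (-0.455456)) = 1.274833
s=0.440000, p=1.274833:
  k1 = f(0.440000, 1.274833) = -0.460556
  k2 = f(0.660000, 1.173510) = -0.462517
  p ← 1.274833 + (0.22/2)·(-0.460556 + (-0.462517)) = 1.173295
p(0.66) ≈ 1.1733

1.1733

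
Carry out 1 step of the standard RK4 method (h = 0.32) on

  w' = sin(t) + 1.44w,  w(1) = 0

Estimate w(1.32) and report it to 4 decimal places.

0.3689

RK4: k1 = f(t_n, w_n); k2 = f(t_n + h/2, w_n + (h/2)·k1); k3 = f(t_n + h/2, w_n + (h/2)·k2); k4 = f(t_n + h, w_n + h·k3); w_{n+1} = w_n + (h/6)·(k1 + 2k2 + 2k3 + k4).
t=1.000000, w=0.000000:
  k1 = f(1.000000, 0.000000) = 0.841471
  k2 = f(1.160000, 0.134635) = 1.110678
  k3 = f(1.160000, 0.177708) = 1.172703
  k4 = f(1.320000, 0.375265) = 1.509097
  w ← 0.000000 + (0.32/6)·(k1 + 2k2 + 2k3 + k4) = 0.368924
w(1.32) ≈ 0.3689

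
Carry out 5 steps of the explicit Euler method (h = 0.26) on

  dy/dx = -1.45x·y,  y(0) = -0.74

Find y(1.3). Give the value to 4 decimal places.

-0.2303

Euler: y_{n+1} = y_n + h·f(x_n, y_n).
x=0.000000, y=-0.740000: f=0.000000 → y ← -0.740000 + 0.26·0.000000 = -0.740000
x=0.260000, y=-0.740000: f=0.278980 → y ← -0.740000 + 0.26·0.278980 = -0.667465
x=0.520000, y=-0.667465: f=0.503269 → y ← -0.667465 + 0.26·0.503269 = -0.536615
x=0.780000, y=-0.536615: f=0.606912 → y ← -0.536615 + 0.26·0.606912 = -0.378818
x=1.040000, y=-0.378818: f=0.571258 → y ← -0.378818 + 0.26·0.571258 = -0.230291
y(1.3) ≈ -0.2303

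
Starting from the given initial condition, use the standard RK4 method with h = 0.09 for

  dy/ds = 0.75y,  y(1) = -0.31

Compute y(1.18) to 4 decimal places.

RK4: k1 = f(s_n, y_n); k2 = f(s_n + h/2, y_n + (h/2)·k1); k3 = f(s_n + h/2, y_n + (h/2)·k2); k4 = f(s_n + h, y_n + h·k3); y_{n+1} = y_n + (h/6)·(k1 + 2k2 + 2k3 + k4).
s=1.000000, y=-0.310000:
  k1 = f(1.000000, -0.310000) = -0.232500
  k2 = f(1.045000, -0.320462) = -0.240347
  k3 = f(1.045000, -0.320816) = -0.240612
  k4 = f(1.090000, -0.331655) = -0.248741
  y ← -0.310000 + (0.09/6)·(k1 + 2k2 + 2k3 + k4) = -0.331647
s=1.090000, y=-0.331647:
  k1 = f(1.090000, -0.331647) = -0.248736
  k2 = f(1.135000, -0.342840) = -0.257130
  k3 = f(1.135000, -0.343218) = -0.257414
  k4 = f(1.180000, -0.354815) = -0.266111
  y ← -0.331647 + (0.09/6)·(k1 + 2k2 + 2k3 + k4) = -0.354806
y(1.18) ≈ -0.3548

-0.3548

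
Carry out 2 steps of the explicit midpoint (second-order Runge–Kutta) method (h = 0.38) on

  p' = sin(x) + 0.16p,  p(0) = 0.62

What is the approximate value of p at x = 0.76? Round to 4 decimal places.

Midpoint: k1 = f(x_n, p_n); k2 = f(x_n + h/2, p_n + (h/2)·k1); p_{n+1} = p_n + h·k2.
x=0.000000, p=0.620000:
  k1 = f(0.000000, 0.620000) = 0.099200
  k2 = f(0.190000, 0.638848) = 0.291075
  p ← 0.620000 + 0.38·0.291075 = 0.730608
x=0.380000, p=0.730608:
  k1 = f(0.380000, 0.730608) = 0.487818
  k2 = f(0.570000, 0.823294) = 0.671359
  p ← 0.730608 + 0.38·0.671359 = 0.985725
p(0.76) ≈ 0.9857

0.9857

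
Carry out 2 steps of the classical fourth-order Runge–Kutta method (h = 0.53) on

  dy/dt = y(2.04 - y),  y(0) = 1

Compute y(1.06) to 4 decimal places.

1.8202

RK4: k1 = f(t_n, y_n); k2 = f(t_n + h/2, y_n + (h/2)·k1); k3 = f(t_n + h/2, y_n + (h/2)·k2); k4 = f(t_n + h, y_n + h·k3); y_{n+1} = y_n + (h/6)·(k1 + 2k2 + 2k3 + k4).
t=0.000000, y=1.000000:
  k1 = f(0.000000, 1.000000) = 1.040000
  k2 = f(0.265000, 1.275600) = 0.975069
  k3 = f(0.265000, 1.258393) = 0.983569
  k4 = f(0.530000, 1.521291) = 0.789107
  y ← 1.000000 + (0.53/6)·(k1 + 2k2 + 2k3 + k4) = 1.507597
t=0.530000, y=1.507597:
  k1 = f(0.530000, 1.507597) = 0.802649
  k2 = f(0.795000, 1.720299) = 0.549981
  k3 = f(0.795000, 1.653342) = 0.639278
  k4 = f(1.060000, 1.846414) = 0.357439
  y ← 1.507597 + (0.53/6)·(k1 + 2k2 + 2k3 + k4) = 1.820174
y(1.06) ≈ 1.8202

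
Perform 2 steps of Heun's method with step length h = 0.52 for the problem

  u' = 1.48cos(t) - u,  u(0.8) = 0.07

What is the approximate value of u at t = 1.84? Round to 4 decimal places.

0.1079

Heun: k1 = f(t_n, u_n); k2 = f(t_n + h, u_n + h·k1); u_{n+1} = u_n + (h/2)·(k1 + k2).
t=0.800000, u=0.070000:
  k1 = f(0.800000, 0.070000) = 0.961126
  k2 = f(1.320000, 0.569785) = -0.202486
  u ← 0.070000 + (0.52/2)·(0.961126 + (-0.202486)) = 0.267246
t=1.320000, u=0.267246:
  k1 = f(1.320000, 0.267246) = 0.100053
  k2 = f(1.840000, 0.319274) = -0.712901
  u ← 0.267246 + (0.52/2)·(0.100053 + (-0.712901)) = 0.107906
u(1.84) ≈ 0.1079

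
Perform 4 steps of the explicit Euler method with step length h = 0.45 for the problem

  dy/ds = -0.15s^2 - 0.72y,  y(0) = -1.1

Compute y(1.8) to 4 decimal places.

Euler: y_{n+1} = y_n + h·f(s_n, y_n).
s=0.000000, y=-1.100000: f=0.792000 → y ← -1.100000 + 0.45·0.792000 = -0.743600
s=0.450000, y=-0.743600: f=0.505017 → y ← -0.743600 + 0.45·0.505017 = -0.516342
s=0.900000, y=-0.516342: f=0.250266 → y ← -0.516342 + 0.45·0.250266 = -0.403722
s=1.350000, y=-0.403722: f=0.017305 → y ← -0.403722 + 0.45·0.017305 = -0.395935
y(1.8) ≈ -0.3959

-0.3959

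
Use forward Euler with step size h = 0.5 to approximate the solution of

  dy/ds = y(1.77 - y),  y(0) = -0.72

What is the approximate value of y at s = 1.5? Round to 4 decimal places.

-17.6815

Euler: y_{n+1} = y_n + h·f(s_n, y_n).
s=0.000000, y=-0.720000: f=-1.792800 → y ← -0.720000 + 0.5·(-1.792800) = -1.616400
s=0.500000, y=-1.616400: f=-5.473777 → y ← -1.616400 + 0.5·(-5.473777) = -4.353288
s=1.000000, y=-4.353288: f=-26.656441 → y ← -4.353288 + 0.5·(-26.656441) = -17.681509
y(1.5) ≈ -17.6815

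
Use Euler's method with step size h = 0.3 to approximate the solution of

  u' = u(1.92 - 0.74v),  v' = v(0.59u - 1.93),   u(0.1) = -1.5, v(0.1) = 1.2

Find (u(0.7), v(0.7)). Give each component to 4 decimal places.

Euler on (u,v): u_{n+1} = u_n + h·u', v_{n+1} = v_n + h·v'.
0.100000: (-1.500000, 1.200000); f=(-1.548000, -3.378000) → (-1.964400, 0.186600)
0.400000: (-1.964400, 0.186600); f=(-3.500396, -0.576407) → (-3.014519, 0.013678)
(u(0.7), v(0.7)) ≈ (-3.0145, 0.0137)

-3.0145, 0.0137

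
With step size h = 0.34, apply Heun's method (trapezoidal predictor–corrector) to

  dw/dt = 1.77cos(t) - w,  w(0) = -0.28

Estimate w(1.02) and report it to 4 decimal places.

0.7592

Heun: k1 = f(t_n, w_n); k2 = f(t_n + h, w_n + h·k1); w_{n+1} = w_n + (h/2)·(k1 + k2).
t=0.000000, w=-0.280000:
  k1 = f(0.000000, -0.280000) = 2.050000
  k2 = f(0.340000, 0.417000) = 1.251676
  w ← -0.280000 + (0.34/2)·(2.050000 + 1.251676) = 0.281285
t=0.340000, w=0.281285:
  k1 = f(0.340000, 0.281285) = 1.387391
  k2 = f(0.680000, 0.752998) = 0.623306
  w ← 0.281285 + (0.34/2)·(1.387391 + 0.623306) = 0.623103
t=0.680000, w=0.623103:
  k1 = f(0.680000, 0.623103) = 0.753200
  k2 = f(1.020000, 0.879191) = 0.047166
  w ← 0.623103 + (0.34/2)·(0.753200 + 0.047166) = 0.759166
w(1.02) ≈ 0.7592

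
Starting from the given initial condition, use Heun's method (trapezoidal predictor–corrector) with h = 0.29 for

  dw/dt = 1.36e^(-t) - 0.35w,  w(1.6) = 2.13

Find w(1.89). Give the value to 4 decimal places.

Heun: k1 = f(t_n, w_n); k2 = f(t_n + h, w_n + h·k1); w_{n+1} = w_n + (h/2)·(k1 + k2).
t=1.600000, w=2.130000:
  k1 = f(1.600000, 2.130000) = -0.470921
  k2 = f(1.890000, 1.993433) = -0.492244
  w ← 2.130000 + (0.29/2)·(-0.470921 + (-0.492244)) = 1.990341
w(1.89) ≈ 1.9903

1.9903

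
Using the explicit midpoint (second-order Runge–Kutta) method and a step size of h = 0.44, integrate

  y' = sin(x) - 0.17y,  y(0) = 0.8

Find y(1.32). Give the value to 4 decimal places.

Midpoint: k1 = f(x_n, y_n); k2 = f(x_n + h/2, y_n + (h/2)·k1); y_{n+1} = y_n + h·k2.
x=0.000000, y=0.800000:
  k1 = f(0.000000, 0.800000) = -0.136000
  k2 = f(0.220000, 0.770080) = 0.087316
  y ← 0.800000 + 0.44·0.087316 = 0.838419
x=0.440000, y=0.838419:
  k1 = f(0.440000, 0.838419) = 0.283408
  k2 = f(0.660000, 0.900769) = 0.459986
  y ← 0.838419 + 0.44·0.459986 = 1.040813
x=0.880000, y=1.040813:
  k1 = f(0.880000, 1.040813) = 0.593801
  k2 = f(1.100000, 1.171449) = 0.692061
  y ← 1.040813 + 0.44·0.692061 = 1.345320
y(1.32) ≈ 1.3453

1.3453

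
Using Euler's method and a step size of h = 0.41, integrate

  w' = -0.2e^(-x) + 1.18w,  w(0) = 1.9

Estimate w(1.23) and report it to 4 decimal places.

Euler: w_{n+1} = w_n + h·f(x_n, w_n).
x=0.000000, w=1.900000: f=2.042000 → w ← 1.900000 + 0.41·2.042000 = 2.737220
x=0.410000, w=2.737220: f=3.097190 → w ← 2.737220 + 0.41·3.097190 = 4.007068
x=0.820000, w=4.007068: f=4.640254 → w ← 4.007068 + 0.41·4.640254 = 5.909572
w(1.23) ≈ 5.9096

5.9096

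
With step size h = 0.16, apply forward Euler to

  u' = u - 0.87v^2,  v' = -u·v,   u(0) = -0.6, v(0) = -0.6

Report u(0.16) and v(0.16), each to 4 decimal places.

Euler on (u,v): u_{n+1} = u_n + h·u', v_{n+1} = v_n + h·v'.
0.000000: (-0.600000, -0.600000); f=(-0.913200, -0.360000) → (-0.746112, -0.657600)
(u(0.16), v(0.16)) ≈ (-0.7461, -0.6576)

-0.7461, -0.6576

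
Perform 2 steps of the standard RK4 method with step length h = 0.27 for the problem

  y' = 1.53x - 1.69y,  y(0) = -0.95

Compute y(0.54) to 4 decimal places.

RK4: k1 = f(x_n, y_n); k2 = f(x_n + h/2, y_n + (h/2)·k1); k3 = f(x_n + h/2, y_n + (h/2)·k2); k4 = f(x_n + h, y_n + h·k3); y_{n+1} = y_n + (h/6)·(k1 + 2k2 + 2k3 + k4).
x=0.000000, y=-0.950000:
  k1 = f(0.000000, -0.950000) = 1.605500
  k2 = f(0.135000, -0.733257) = 1.445755
  k3 = f(0.135000, -0.754823) = 1.482201
  k4 = f(0.270000, -0.549806) = 1.342272
  y ← -0.950000 + (0.27/6)·(k1 + 2k2 + 2k3 + k4) = -0.553834
x=0.270000, y=-0.553834:
  k1 = f(0.270000, -0.553834) = 1.349080
  k2 = f(0.405000, -0.371708) = 1.247837
  k3 = f(0.405000, -0.385376) = 1.270936
  k4 = f(0.540000, -0.210682) = 1.182252
  y ← -0.553834 + (0.27/6)·(k1 + 2k2 + 2k3 + k4) = -0.213235
y(0.54) ≈ -0.2132

-0.2132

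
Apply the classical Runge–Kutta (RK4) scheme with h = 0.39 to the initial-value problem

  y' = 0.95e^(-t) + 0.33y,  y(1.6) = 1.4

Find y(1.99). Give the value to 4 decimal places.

1.6587

RK4: k1 = f(t_n, y_n); k2 = f(t_n + h/2, y_n + (h/2)·k1); k3 = f(t_n + h/2, y_n + (h/2)·k2); k4 = f(t_n + h, y_n + h·k3); y_{n+1} = y_n + (h/6)·(k1 + 2k2 + 2k3 + k4).
t=1.600000, y=1.400000:
  k1 = f(1.600000, 1.400000) = 0.653802
  k2 = f(1.795000, 1.527491) = 0.661893
  k3 = f(1.795000, 1.529069) = 0.662414
  k4 = f(1.990000, 1.658341) = 0.677113
  y ← 1.400000 + (0.39/6)·(k1 + 2k2 + 2k3 + k4) = 1.658669
y(1.99) ≈ 1.6587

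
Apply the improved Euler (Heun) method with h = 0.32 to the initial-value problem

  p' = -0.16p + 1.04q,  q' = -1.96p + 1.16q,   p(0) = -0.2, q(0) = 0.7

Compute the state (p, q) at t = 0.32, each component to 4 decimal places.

Heun on (p,q): k1 = f(t_n, state_n); k2 = f(t_n + h, state_n + h·k1); state_{n+1} = state_n + (h/2)·(k1 + k2).
0.000000: (-0.200000, 0.700000)
  k1 = (0.760000, 1.204000)
  predictor → (0.043200, 1.085280)
  k2 = (1.121779, 1.174253)
  → (0.101085, 1.080520)
(p(0.32), q(0.32)) ≈ (0.1011, 1.0805)

0.1011, 1.0805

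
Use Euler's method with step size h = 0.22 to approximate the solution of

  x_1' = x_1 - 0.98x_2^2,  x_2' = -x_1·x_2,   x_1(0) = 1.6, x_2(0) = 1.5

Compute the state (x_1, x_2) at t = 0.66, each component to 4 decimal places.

Euler on (x_1,x_2): x_1_{n+1} = x_1_n + h·x_1', x_2_{n+1} = x_2_n + h·x_2'.
0.000000: (1.600000, 1.500000); f=(-0.605000, -2.400000) → (1.466900, 0.972000)
0.220000: (1.466900, 0.972000); f=(0.541012, -1.425827) → (1.585923, 0.658318)
0.440000: (1.585923, 0.658318); f=(1.161207, -1.044042) → (1.841388, 0.428629)
(x_1(0.66), x_2(0.66)) ≈ (1.8414, 0.4286)

1.8414, 0.4286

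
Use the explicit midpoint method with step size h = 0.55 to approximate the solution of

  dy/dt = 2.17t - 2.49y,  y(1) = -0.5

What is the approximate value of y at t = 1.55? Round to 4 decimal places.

Midpoint: k1 = f(t_n, y_n); k2 = f(t_n + h/2, y_n + (h/2)·k1); y_{n+1} = y_n + h·k2.
t=1.000000, y=-0.500000:
  k1 = f(1.000000, -0.500000) = 3.415000
  k2 = f(1.275000, 0.439125) = 1.673329
  y ← -0.500000 + 0.55·1.673329 = 0.420331
y(1.55) ≈ 0.4203

0.4203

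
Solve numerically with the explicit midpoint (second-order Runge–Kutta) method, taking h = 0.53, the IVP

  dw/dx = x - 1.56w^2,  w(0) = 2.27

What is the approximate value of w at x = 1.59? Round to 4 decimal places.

3.4765

Midpoint: k1 = f(x_n, w_n); k2 = f(x_n + h/2, w_n + (h/2)·k1); w_{n+1} = w_n + h·k2.
x=0.000000, w=2.270000:
  k1 = f(0.000000, 2.270000) = -8.038524
  k2 = f(0.265000, 0.139791) = 0.234515
  w ← 2.270000 + 0.53·0.234515 = 2.394293
x=0.530000, w=2.394293:
  k1 = f(0.530000, 2.394293) = -8.412917
  k2 = f(0.795000, 0.164870) = 0.752596
  w ← 2.394293 + 0.53·0.752596 = 2.793169
x=1.060000, w=2.793169:
  k1 = f(1.060000, 2.793169) = -11.110796
  k2 = f(1.325000, -0.151192) = 1.289340
  w ← 2.793169 + 0.53·1.289340 = 3.476519
w(1.59) ≈ 3.4765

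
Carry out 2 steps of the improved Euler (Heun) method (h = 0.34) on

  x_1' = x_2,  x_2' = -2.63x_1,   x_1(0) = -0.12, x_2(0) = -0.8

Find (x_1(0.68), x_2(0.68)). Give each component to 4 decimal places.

-0.5111, -0.1501

Heun on (x_1,x_2): k1 = f(x_n, state_n); k2 = f(x_n + h, state_n + h·k1); state_{n+1} = state_n + (h/2)·(k1 + k2).
0.000000: (-0.120000, -0.800000)
  k1 = (-0.800000, 0.315600)
  predictor → (-0.392000, -0.692696)
  k2 = (-0.692696, 1.030960)
  → (-0.373758, -0.571085)
0.340000: (-0.373758, -0.571085)
  k1 = (-0.571085, 0.982984)
  predictor → (-0.567927, -0.236870)
  k2 = (-0.236870, 1.493648)
  → (-0.511111, -0.150057)
(x_1(0.68), x_2(0.68)) ≈ (-0.5111, -0.1501)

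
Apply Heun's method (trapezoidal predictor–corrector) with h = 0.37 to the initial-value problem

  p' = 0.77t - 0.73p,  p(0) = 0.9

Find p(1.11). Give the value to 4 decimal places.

0.7814

Heun: k1 = f(t_n, p_n); k2 = f(t_n + h, p_n + h·k1); p_{n+1} = p_n + (h/2)·(k1 + k2).
t=0.000000, p=0.900000:
  k1 = f(0.000000, 0.900000) = -0.657000
  k2 = f(0.370000, 0.656910) = -0.194644
  p ← 0.900000 + (0.37/2)·(-0.657000 + (-0.194644)) = 0.742446
t=0.370000, p=0.742446:
  k1 = f(0.370000, 0.742446) = -0.257085
  k2 = f(0.740000, 0.647324) = 0.097253
  p ← 0.742446 + (0.37/2)·(-0.257085 + 0.097253) = 0.712877
t=0.740000, p=0.712877:
  k1 = f(0.740000, 0.712877) = 0.049400
  k2 = f(1.110000, 0.731155) = 0.320957
  p ← 0.712877 + (0.37/2)·(0.049400 + 0.320957) = 0.781393
p(1.11) ≈ 0.7814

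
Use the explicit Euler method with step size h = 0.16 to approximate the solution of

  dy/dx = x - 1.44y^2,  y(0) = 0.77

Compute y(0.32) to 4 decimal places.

Euler: y_{n+1} = y_n + h·f(x_n, y_n).
x=0.000000, y=0.770000: f=-0.853776 → y ← 0.770000 + 0.16·(-0.853776) = 0.633396
x=0.160000, y=0.633396: f=-0.417714 → y ← 0.633396 + 0.16·(-0.417714) = 0.566562
y(0.32) ≈ 0.5666

0.5666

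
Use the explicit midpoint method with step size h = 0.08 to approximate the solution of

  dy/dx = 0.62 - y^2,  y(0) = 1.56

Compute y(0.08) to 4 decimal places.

Midpoint: k1 = f(x_n, y_n); k2 = f(x_n + h/2, y_n + (h/2)·k1); y_{n+1} = y_n + h·k2.
x=0.000000, y=1.560000:
  k1 = f(0.000000, 1.560000) = -1.813600
  k2 = f(0.040000, 1.487456) = -1.592525
  y ← 1.560000 + 0.08·(-1.592525) = 1.432598
y(0.08) ≈ 1.4326

1.4326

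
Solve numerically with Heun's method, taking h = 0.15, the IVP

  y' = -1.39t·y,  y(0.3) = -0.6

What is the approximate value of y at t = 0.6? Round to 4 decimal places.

Heun: k1 = f(t_n, y_n); k2 = f(t_n + h, y_n + h·k1); y_{n+1} = y_n + (h/2)·(k1 + k2).
t=0.300000, y=-0.600000:
  k1 = f(0.300000, -0.600000) = 0.250200
  k2 = f(0.450000, -0.562470) = 0.351825
  y ← -0.600000 + (0.15/2)·(0.250200 + 0.351825) = -0.554848
t=0.450000, y=-0.554848:
  k1 = f(0.450000, -0.554848) = 0.347058
  k2 = f(0.600000, -0.502790) = 0.419326
  y ← -0.554848 + (0.15/2)·(0.347058 + 0.419326) = -0.497369
y(0.6) ≈ -0.4974

-0.4974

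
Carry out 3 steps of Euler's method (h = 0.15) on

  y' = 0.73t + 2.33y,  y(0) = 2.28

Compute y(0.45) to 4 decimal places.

5.6584

Euler: y_{n+1} = y_n + h·f(t_n, y_n).
t=0.000000, y=2.280000: f=5.312400 → y ← 2.280000 + 0.15·5.312400 = 3.076860
t=0.150000, y=3.076860: f=7.278584 → y ← 3.076860 + 0.15·7.278584 = 4.168648
t=0.300000, y=4.168648: f=9.931949 → y ← 4.168648 + 0.15·9.931949 = 5.658440
y(0.45) ≈ 5.6584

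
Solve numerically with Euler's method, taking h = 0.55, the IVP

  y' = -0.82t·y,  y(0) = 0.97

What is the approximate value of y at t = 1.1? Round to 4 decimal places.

0.7294

Euler: y_{n+1} = y_n + h·f(t_n, y_n).
t=0.000000, y=0.970000: f=0.000000 → y ← 0.970000 + 0.55·0.000000 = 0.970000
t=0.550000, y=0.970000: f=-0.437470 → y ← 0.970000 + 0.55·(-0.437470) = 0.729391
y(1.1) ≈ 0.7294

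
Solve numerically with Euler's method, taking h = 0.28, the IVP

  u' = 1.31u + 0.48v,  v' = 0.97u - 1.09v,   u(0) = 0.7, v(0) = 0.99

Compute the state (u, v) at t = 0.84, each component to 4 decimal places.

2.3190, 1.0661

Euler on (u,v): u_{n+1} = u_n + h·u', v_{n+1} = v_n + h·v'.
0.000000: (0.700000, 0.990000); f=(1.392200, -0.400100) → (1.089816, 0.877972)
0.280000: (1.089816, 0.877972); f=(1.849086, 0.100132) → (1.607560, 0.906009)
0.560000: (1.607560, 0.906009); f=(2.540788, 0.571783) → (2.318981, 1.066108)
(u(0.84), v(0.84)) ≈ (2.3190, 1.0661)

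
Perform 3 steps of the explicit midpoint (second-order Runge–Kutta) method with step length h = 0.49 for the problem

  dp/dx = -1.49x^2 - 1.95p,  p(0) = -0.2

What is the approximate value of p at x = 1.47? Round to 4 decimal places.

-0.9524

Midpoint: k1 = f(x_n, p_n); k2 = f(x_n + h/2, p_n + (h/2)·k1); p_{n+1} = p_n + h·k2.
x=0.000000, p=-0.200000:
  k1 = f(0.000000, -0.200000) = 0.390000
  k2 = f(0.245000, -0.104450) = 0.114240
  p ← -0.200000 + 0.49·0.114240 = -0.144022
x=0.490000, p=-0.144022:
  k1 = f(0.490000, -0.144022) = -0.076906
  k2 = f(0.735000, -0.162864) = -0.487350
  p ← -0.144022 + 0.49·(-0.487350) = -0.382824
x=0.980000, p=-0.382824:
  k1 = f(0.980000, -0.382824) = -0.684489
  k2 = f(1.225000, -0.550524) = -1.162410
  p ← -0.382824 + 0.49·(-1.162410) = -0.952405
p(1.47) ≈ -0.9524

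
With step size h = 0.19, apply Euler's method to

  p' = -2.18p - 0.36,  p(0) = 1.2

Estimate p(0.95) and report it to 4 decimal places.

Euler: p_{n+1} = p_n + h·f(x_n, p_n).
x=0.000000, p=1.200000: f=-2.976000 → p ← 1.200000 + 0.19·(-2.976000) = 0.634560
x=0.190000, p=0.634560: f=-1.743341 → p ← 0.634560 + 0.19·(-1.743341) = 0.303325
x=0.380000, p=0.303325: f=-1.021249 → p ← 0.303325 + 0.19·(-1.021249) = 0.109288
x=0.570000, p=0.109288: f=-0.598248 → p ← 0.109288 + 0.19·(-0.598248) = -0.004379
x=0.760000, p=-0.004379: f=-0.350453 → p ← -0.004379 + 0.19·(-0.350453) = -0.070965
p(0.95) ≈ -0.0710

-0.0710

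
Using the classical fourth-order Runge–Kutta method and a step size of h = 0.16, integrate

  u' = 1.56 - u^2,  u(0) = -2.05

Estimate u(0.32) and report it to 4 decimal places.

RK4: k1 = f(t_n, u_n); k2 = f(t_n + h/2, u_n + (h/2)·k1); k3 = f(t_n + h/2, u_n + (h/2)·k2); k4 = f(t_n + h, u_n + h·k3); u_{n+1} = u_n + (h/6)·(k1 + 2k2 + 2k3 + k4).
t=0.000000, u=-2.050000:
  k1 = f(0.000000, -2.050000) = -2.642500
  k2 = f(0.080000, -2.261400) = -3.553930
  k3 = f(0.080000, -2.334314) = -3.889024
  k4 = f(0.160000, -2.672244) = -5.580887
  u ← -2.050000 + (0.16/6)·(k1 + 2k2 + 2k3 + k4) = -2.666248
t=0.160000, u=-2.666248:
  k1 = f(0.160000, -2.666248) = -5.548878
  k2 = f(0.240000, -3.110158) = -8.113083
  k3 = f(0.240000, -3.315294) = -9.431178
  k4 = f(0.320000, -4.175236) = -15.872598
  u ← -2.666248 + (0.16/6)·(k1 + 2k2 + 2k3 + k4) = -4.173181
u(0.32) ≈ -4.1732

-4.1732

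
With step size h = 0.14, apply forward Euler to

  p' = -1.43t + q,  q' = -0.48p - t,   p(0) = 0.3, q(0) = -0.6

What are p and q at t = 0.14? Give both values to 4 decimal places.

0.2160, -0.6202

Euler on (p,q): p_{n+1} = p_n + h·p', q_{n+1} = q_n + h·q'.
0.000000: (0.300000, -0.600000); f=(-0.600000, -0.144000) → (0.216000, -0.620160)
(p(0.14), q(0.14)) ≈ (0.2160, -0.6202)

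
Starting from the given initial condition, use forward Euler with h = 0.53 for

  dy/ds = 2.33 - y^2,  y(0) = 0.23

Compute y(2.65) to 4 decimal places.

1.5140

Euler: y_{n+1} = y_n + h·f(s_n, y_n).
s=0.000000, y=0.230000: f=2.277100 → y ← 0.230000 + 0.53·2.277100 = 1.436863
s=0.530000, y=1.436863: f=0.265425 → y ← 1.436863 + 0.53·0.265425 = 1.577538
s=1.060000, y=1.577538: f=-0.158626 → y ← 1.577538 + 0.53·(-0.158626) = 1.493466
s=1.590000, y=1.493466: f=0.099559 → y ← 1.493466 + 0.53·0.099559 = 1.546232
s=2.120000, y=1.546232: f=-0.060835 → y ← 1.546232 + 0.53·(-0.060835) = 1.513990
y(2.65) ≈ 1.5140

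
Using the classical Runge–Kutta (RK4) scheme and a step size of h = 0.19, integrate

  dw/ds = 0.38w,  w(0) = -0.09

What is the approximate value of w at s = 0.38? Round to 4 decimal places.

-0.1040

RK4: k1 = f(s_n, w_n); k2 = f(s_n + h/2, w_n + (h/2)·k1); k3 = f(s_n + h/2, w_n + (h/2)·k2); k4 = f(s_n + h, w_n + h·k3); w_{n+1} = w_n + (h/6)·(k1 + 2k2 + 2k3 + k4).
s=0.000000, w=-0.090000:
  k1 = f(0.000000, -0.090000) = -0.034200
  k2 = f(0.095000, -0.093249) = -0.035435
  k3 = f(0.095000, -0.093366) = -0.035479
  k4 = f(0.190000, -0.096741) = -0.036762
  w ← -0.090000 + (0.19/6)·(k1 + 2k2 + 2k3 + k4) = -0.096738
s=0.190000, w=-0.096738:
  k1 = f(0.190000, -0.096738) = -0.036761
  k2 = f(0.285000, -0.100231) = -0.038088
  k3 = f(0.285000, -0.100357) = -0.038136
  k4 = f(0.380000, -0.103984) = -0.039514
  w ← -0.096738 + (0.19/6)·(k1 + 2k2 + 2k3 + k4) = -0.103981
w(0.38) ≈ -0.1040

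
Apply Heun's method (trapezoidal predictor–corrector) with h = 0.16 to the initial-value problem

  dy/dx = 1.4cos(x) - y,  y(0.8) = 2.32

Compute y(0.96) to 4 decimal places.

2.1083

Heun: k1 = f(x_n, y_n); k2 = f(x_n + h, y_n + h·k1); y_{n+1} = y_n + (h/2)·(k1 + k2).
x=0.800000, y=2.320000:
  k1 = f(0.800000, 2.320000) = -1.344611
  k2 = f(0.960000, 2.104862) = -1.301934
  y ← 2.320000 + (0.16/2)·(-1.344611 + (-1.301934)) = 2.108276
y(0.96) ≈ 2.1083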